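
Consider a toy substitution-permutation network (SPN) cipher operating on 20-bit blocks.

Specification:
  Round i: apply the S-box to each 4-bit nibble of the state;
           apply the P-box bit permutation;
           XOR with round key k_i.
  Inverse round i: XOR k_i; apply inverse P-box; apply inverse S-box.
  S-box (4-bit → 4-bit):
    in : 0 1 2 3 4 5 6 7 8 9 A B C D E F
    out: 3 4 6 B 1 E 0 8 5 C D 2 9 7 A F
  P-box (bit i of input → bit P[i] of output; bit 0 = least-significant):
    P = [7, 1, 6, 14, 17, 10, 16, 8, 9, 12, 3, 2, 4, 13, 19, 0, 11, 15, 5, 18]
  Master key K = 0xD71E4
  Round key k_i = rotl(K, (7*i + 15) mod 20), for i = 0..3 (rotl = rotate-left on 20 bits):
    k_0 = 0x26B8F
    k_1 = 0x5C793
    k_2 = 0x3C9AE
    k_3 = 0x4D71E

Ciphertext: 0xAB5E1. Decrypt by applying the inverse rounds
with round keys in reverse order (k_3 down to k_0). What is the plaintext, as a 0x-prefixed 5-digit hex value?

0x55AB1

s_0 = ciphertext = 0xAB5E1
s_1 = InvRound(s_0, k_3) = 0x9FA4F
s_2 = InvRound(s_1, k_2) = 0x150C8
s_3 = InvRound(s_2, k_1) = 0xECDE2
s_4 = InvRound(s_3, k_0) = 0x55AB1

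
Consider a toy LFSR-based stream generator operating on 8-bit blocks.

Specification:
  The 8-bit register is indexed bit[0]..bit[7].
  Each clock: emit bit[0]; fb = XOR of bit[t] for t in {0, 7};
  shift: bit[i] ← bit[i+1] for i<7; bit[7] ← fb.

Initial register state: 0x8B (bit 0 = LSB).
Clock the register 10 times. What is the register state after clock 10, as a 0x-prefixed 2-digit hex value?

0x61

reg_0 = 0x8B
clock 1: out=1, reg = 0x45
clock 2: out=1, reg = 0xA2
clock 3: out=0, reg = 0xD1
clock 4: out=1, reg = 0x68
clock 5: out=0, reg = 0x34
clock 6: out=0, reg = 0x1A
clock 7: out=0, reg = 0x0D
clock 8: out=1, reg = 0x86
clock 9: out=0, reg = 0xC3
clock 10: out=1, reg = 0x61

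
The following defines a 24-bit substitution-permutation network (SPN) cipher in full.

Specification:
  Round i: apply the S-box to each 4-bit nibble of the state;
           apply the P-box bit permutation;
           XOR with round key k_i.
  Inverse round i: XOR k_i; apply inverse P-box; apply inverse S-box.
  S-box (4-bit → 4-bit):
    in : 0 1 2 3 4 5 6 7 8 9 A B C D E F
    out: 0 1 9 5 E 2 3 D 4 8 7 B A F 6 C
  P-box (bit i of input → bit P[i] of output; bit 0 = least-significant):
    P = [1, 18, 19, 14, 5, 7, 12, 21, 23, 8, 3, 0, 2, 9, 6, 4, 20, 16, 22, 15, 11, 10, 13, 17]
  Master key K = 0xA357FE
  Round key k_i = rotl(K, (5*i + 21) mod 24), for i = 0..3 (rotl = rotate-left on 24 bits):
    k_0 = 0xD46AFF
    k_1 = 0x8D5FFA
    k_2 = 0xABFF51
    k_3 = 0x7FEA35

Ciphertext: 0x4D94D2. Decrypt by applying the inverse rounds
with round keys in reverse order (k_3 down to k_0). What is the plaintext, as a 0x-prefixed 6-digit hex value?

s_0 = ciphertext = 0x4D94D2
s_1 = InvRound(s_0, k_3) = 0xD1A9D2
s_2 = InvRound(s_1, k_2) = 0xC35947
s_3 = InvRound(s_2, k_1) = 0xC8BF6E
s_4 = InvRound(s_3, k_0) = 0x529CE4

0x529CE4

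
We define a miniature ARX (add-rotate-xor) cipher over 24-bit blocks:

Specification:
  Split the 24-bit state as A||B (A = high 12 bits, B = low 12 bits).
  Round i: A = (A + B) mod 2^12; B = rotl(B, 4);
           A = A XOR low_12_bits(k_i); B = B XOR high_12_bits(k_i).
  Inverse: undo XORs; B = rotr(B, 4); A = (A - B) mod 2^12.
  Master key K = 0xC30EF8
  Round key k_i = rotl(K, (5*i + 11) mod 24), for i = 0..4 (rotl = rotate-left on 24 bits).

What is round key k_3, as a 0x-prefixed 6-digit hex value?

0x0C3BE3

K = 0xC30EF8
k_0 = rotl(K, (5*0+11) mod 24) = rotl(K, 11) = 0x77C618
k_1 = rotl(K, (5*1+11) mod 24) = rotl(K, 16) = 0xF8C30E
k_2 = rotl(K, (5*2+11) mod 24) = rotl(K, 21) = 0x1861DF
k_3 = rotl(K, (5*3+11) mod 24) = rotl(K, 2) = 0x0C3BE3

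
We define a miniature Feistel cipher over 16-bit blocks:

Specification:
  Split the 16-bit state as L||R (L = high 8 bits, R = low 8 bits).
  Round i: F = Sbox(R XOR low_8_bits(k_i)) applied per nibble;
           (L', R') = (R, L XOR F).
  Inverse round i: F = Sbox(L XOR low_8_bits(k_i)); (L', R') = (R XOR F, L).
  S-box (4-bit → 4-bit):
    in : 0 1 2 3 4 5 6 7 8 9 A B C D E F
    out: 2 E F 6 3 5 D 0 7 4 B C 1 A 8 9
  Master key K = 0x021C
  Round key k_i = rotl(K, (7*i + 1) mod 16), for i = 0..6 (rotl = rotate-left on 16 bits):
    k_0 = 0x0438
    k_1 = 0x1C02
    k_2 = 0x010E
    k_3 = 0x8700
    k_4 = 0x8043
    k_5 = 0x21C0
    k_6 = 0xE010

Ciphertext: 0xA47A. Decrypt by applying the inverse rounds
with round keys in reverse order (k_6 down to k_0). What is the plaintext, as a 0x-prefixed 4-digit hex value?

s_0 = ciphertext = 0xA47A
s_1 = InvRound(s_0, k_6) = 0xB9A4
s_2 = InvRound(s_1, k_5) = 0xA0B9
s_3 = InvRound(s_2, k_4) = 0x3FA0
s_4 = InvRound(s_3, k_3) = 0xC93F
s_5 = InvRound(s_4, k_2) = 0x2FC9
s_6 = InvRound(s_5, k_1) = 0x332F
s_7 = InvRound(s_6, k_0) = 0x0333

0x0333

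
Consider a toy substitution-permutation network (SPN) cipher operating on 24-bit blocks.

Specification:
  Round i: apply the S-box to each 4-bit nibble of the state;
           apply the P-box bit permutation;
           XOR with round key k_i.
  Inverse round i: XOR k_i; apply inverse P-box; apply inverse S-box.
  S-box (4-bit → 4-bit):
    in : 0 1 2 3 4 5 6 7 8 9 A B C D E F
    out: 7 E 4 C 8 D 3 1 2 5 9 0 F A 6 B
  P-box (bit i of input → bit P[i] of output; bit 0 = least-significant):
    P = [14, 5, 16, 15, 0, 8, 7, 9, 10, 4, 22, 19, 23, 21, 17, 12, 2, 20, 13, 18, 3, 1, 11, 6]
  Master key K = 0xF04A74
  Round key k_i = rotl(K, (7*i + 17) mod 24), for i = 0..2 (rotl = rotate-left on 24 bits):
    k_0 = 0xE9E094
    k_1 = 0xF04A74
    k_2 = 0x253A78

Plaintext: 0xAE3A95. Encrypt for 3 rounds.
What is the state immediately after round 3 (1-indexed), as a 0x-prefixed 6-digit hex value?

0x81EA8F

s_0 = plaintext = 0xAE3A95
s_1 = Round(s_0, k_0) = 0xF2145D
s_2 = Round(s_1, k_1) = 0xDAF89F
s_3 = Round(s_2, k_2) = 0x81EA8F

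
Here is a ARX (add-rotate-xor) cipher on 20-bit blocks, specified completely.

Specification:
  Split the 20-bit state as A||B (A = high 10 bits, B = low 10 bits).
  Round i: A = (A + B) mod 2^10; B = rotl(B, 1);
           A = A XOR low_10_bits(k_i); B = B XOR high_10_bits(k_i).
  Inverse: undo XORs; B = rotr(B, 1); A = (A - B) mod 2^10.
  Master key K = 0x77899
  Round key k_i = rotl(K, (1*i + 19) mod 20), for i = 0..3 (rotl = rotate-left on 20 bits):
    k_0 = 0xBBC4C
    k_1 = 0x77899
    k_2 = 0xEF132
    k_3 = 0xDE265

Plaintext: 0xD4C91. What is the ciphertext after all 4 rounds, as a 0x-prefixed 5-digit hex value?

s_0 = plaintext = 0xD4C91
s_1 = Round(s_0, k_0) = 0xEA3CD
s_2 = Round(s_1, k_1) = 0xFB245
s_3 = Round(s_2, k_2) = 0xC0F37
s_4 = Round(s_3, k_3) = 0x17D17

0x17D17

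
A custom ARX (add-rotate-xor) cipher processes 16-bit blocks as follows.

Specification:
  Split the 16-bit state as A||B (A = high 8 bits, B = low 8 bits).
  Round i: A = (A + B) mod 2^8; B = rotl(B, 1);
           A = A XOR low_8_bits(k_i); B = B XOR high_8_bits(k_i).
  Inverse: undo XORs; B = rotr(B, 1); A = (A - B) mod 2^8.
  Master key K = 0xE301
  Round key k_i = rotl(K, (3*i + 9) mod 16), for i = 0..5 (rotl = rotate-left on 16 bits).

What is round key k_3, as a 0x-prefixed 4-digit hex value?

0x8C07

K = 0xE301
k_0 = rotl(K, (3*0+9) mod 16) = rotl(K, 9) = 0x03C6
k_1 = rotl(K, (3*1+9) mod 16) = rotl(K, 12) = 0x1E30
k_2 = rotl(K, (3*2+9) mod 16) = rotl(K, 15) = 0xF180
k_3 = rotl(K, (3*3+9) mod 16) = rotl(K, 2) = 0x8C07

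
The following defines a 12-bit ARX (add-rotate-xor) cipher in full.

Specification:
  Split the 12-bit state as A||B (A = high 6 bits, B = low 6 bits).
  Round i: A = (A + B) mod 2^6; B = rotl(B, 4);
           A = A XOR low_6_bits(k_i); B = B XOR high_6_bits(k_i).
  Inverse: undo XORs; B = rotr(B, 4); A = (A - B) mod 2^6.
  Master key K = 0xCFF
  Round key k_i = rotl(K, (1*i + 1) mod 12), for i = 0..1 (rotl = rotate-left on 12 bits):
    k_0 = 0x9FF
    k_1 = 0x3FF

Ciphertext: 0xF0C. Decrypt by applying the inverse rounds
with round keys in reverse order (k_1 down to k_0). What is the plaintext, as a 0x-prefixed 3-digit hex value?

0x6AE

s_0 = ciphertext = 0xF0C
s_1 = InvRound(s_0, k_1) = 0xDCC
s_2 = InvRound(s_1, k_0) = 0x6AE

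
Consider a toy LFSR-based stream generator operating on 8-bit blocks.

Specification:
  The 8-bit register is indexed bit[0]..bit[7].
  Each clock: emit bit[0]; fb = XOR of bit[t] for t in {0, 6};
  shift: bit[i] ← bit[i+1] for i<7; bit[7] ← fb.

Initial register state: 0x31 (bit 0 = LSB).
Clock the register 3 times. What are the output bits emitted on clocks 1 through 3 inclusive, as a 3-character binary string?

100

reg_0 = 0x31
clock 1: out=1, reg = 0x98
clock 2: out=0, reg = 0x4C
clock 3: out=0, reg = 0xA6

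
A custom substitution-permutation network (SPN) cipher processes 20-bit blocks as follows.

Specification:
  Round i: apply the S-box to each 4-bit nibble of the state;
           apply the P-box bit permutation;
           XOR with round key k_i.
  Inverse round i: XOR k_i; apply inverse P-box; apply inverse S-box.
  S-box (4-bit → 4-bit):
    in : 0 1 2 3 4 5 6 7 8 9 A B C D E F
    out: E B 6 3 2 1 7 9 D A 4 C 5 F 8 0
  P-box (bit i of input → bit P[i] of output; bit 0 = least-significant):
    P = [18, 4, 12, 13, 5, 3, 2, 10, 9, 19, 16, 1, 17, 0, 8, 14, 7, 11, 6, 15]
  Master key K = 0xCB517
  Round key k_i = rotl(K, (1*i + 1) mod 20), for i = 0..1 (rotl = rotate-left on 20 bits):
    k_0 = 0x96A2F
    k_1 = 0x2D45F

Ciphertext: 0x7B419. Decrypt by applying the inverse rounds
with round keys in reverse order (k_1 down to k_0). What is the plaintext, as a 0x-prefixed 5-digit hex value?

s_0 = ciphertext = 0x7B419
s_1 = InvRound(s_0, k_1) = 0xAEBA7
s_2 = InvRound(s_1, k_0) = 0x7CA4F

0x7CA4F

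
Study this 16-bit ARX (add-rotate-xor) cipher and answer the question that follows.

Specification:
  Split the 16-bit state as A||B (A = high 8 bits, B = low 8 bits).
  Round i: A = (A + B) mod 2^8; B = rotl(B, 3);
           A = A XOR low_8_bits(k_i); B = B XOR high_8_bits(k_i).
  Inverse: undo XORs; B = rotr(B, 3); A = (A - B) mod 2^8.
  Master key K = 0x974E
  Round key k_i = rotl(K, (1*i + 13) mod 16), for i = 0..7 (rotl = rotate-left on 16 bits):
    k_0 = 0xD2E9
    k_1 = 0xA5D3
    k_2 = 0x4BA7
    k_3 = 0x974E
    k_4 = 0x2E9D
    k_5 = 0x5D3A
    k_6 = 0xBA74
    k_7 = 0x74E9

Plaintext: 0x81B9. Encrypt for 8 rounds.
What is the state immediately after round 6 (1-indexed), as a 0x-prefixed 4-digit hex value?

0x778A

s_0 = plaintext = 0x81B9
s_1 = Round(s_0, k_0) = 0xD31F
s_2 = Round(s_1, k_1) = 0x215D
s_3 = Round(s_2, k_2) = 0xD9A1
s_4 = Round(s_3, k_3) = 0x349A
s_5 = Round(s_4, k_4) = 0x53FA
s_6 = Round(s_5, k_5) = 0x778A
s_7 = Round(s_6, k_6) = 0x75EE
s_8 = Round(s_7, k_7) = 0x8A03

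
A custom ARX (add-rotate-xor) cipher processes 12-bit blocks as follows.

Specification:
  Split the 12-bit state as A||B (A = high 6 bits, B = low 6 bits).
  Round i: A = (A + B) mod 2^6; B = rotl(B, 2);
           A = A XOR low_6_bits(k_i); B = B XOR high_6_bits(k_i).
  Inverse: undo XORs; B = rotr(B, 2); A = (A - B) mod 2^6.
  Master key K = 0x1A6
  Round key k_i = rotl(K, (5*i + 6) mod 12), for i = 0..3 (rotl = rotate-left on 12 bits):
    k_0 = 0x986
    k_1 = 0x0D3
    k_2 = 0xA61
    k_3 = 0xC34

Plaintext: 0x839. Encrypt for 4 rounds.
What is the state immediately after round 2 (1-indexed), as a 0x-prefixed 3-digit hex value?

0xCC7

s_0 = plaintext = 0x839
s_1 = Round(s_0, k_0) = 0x7C1
s_2 = Round(s_1, k_1) = 0xCC7
s_3 = Round(s_2, k_2) = 0x6F5
s_4 = Round(s_3, k_3) = 0x927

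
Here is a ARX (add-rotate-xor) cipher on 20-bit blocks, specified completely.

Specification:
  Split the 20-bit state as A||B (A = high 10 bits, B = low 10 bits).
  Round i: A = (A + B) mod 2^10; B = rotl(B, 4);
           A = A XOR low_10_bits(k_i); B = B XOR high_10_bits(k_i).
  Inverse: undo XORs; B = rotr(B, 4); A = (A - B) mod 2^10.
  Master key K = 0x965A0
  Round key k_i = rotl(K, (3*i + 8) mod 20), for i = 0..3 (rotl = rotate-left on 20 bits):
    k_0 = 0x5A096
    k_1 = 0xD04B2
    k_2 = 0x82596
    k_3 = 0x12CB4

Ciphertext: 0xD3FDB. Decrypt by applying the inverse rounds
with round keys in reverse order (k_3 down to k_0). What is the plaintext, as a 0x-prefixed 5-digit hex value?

s_0 = ciphertext = 0xD3FDB
s_1 = InvRound(s_0, k_3) = 0xF0839
s_2 = InvRound(s_1, k_2) = 0x8C423
s_3 = InvRound(s_2, k_1) = 0x734B6
s_4 = InvRound(s_3, k_0) = 0x6FB9D

0x6FB9D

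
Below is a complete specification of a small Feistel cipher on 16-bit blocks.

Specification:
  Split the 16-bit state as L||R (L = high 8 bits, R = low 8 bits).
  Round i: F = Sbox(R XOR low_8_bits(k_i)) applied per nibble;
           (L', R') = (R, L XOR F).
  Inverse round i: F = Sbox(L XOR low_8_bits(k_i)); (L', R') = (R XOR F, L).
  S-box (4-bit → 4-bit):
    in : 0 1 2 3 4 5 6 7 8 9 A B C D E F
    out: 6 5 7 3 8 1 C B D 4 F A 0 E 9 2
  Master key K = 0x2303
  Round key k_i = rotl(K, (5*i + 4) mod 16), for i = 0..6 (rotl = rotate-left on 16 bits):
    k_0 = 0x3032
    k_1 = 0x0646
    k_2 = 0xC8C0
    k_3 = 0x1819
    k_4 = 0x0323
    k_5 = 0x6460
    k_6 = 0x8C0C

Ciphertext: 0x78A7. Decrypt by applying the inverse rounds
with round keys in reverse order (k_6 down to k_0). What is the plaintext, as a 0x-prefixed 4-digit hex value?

s_0 = ciphertext = 0x78A7
s_1 = InvRound(s_0, k_6) = 0x1F78
s_2 = InvRound(s_1, k_5) = 0xCA1F
s_3 = InvRound(s_2, k_4) = 0x8BCA
s_4 = InvRound(s_3, k_3) = 0x8D8B
s_5 = InvRound(s_4, k_2) = 0x058D
s_6 = InvRound(s_5, k_1) = 0x0E05
s_7 = InvRound(s_6, k_0) = 0x350E

0x350E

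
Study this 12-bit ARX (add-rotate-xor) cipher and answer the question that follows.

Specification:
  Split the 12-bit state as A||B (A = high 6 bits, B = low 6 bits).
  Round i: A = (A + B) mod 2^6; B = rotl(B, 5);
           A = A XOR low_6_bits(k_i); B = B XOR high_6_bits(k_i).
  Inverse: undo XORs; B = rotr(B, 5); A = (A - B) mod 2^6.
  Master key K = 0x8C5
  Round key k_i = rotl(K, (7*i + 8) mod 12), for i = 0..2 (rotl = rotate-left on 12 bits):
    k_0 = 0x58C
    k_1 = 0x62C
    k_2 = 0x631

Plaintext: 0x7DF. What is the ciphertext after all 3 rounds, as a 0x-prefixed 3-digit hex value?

s_0 = plaintext = 0x7DF
s_1 = Round(s_0, k_0) = 0xCB9
s_2 = Round(s_1, k_1) = 0x1E4
s_3 = Round(s_2, k_2) = 0x68A

0x68A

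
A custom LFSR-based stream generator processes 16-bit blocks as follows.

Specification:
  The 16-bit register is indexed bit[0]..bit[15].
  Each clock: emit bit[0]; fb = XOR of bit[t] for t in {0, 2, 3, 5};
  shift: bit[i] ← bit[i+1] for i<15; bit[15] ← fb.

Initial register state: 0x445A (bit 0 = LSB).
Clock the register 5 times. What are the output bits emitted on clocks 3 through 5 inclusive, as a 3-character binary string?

reg_0 = 0x445A
clock 1: out=0, reg = 0xA22D
clock 2: out=1, reg = 0x5116
clock 3: out=0, reg = 0xA88B
clock 4: out=1, reg = 0x5445
clock 5: out=1, reg = 0x2A22

011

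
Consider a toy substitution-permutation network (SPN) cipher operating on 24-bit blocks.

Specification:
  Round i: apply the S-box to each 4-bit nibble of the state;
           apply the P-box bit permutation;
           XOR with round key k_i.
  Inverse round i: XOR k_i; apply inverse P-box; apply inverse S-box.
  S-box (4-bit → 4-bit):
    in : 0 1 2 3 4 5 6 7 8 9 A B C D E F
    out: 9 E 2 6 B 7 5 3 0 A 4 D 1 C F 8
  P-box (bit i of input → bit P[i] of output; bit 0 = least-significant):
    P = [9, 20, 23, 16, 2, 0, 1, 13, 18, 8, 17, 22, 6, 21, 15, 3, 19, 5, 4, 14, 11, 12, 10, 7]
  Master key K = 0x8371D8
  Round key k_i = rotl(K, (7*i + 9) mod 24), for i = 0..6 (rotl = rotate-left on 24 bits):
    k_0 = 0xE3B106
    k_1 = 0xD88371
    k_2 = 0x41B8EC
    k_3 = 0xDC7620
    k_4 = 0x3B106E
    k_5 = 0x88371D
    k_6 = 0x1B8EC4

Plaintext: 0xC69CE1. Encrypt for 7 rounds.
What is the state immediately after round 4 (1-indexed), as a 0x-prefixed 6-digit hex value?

s_0 = plaintext = 0xC69CE1
s_1 = Round(s_0, k_0) = 0x5E9919
s_2 = Round(s_1, k_1) = 0xA1FE4A
s_3 = Round(s_2, k_2) = 0x87DDD1
s_4 = Round(s_3, k_3) = 0x07D60A
s_5 = Round(s_4, k_4) = 0xB5B8C2
s_6 = Round(s_5, k_5) = 0x90BBE1
s_7 = Round(s_6, k_6) = 0xC47E0B

0x07D60A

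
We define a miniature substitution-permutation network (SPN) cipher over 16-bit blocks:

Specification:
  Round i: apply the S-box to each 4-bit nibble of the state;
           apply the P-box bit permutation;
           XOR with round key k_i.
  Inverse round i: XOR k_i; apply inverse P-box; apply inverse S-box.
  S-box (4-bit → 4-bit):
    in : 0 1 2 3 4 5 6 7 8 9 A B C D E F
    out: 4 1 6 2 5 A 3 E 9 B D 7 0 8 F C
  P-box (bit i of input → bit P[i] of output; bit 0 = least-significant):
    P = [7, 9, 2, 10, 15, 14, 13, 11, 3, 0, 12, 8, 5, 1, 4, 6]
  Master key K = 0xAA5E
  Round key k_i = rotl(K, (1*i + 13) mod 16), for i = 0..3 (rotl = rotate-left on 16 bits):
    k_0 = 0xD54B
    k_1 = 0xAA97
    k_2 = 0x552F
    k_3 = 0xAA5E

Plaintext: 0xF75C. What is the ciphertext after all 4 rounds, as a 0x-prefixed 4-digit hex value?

s_0 = plaintext = 0xF75C
s_1 = Round(s_0, k_0) = 0x8C1A
s_2 = Round(s_1, k_1) = 0x2E73
s_3 = Round(s_2, k_2) = 0x2E34
s_4 = Round(s_3, k_3) = 0xFBC1

0xFBC1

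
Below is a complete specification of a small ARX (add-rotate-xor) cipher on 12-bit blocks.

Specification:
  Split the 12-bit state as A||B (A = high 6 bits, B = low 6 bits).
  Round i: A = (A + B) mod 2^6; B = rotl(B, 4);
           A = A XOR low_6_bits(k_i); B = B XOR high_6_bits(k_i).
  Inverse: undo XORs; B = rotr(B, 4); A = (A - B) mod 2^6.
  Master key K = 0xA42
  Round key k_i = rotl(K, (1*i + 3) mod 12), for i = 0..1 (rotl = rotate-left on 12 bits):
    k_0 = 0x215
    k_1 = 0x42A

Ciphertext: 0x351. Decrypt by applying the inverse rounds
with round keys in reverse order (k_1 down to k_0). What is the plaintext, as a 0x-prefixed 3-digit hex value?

s_0 = ciphertext = 0x351
s_1 = InvRound(s_0, k_1) = 0x8C4
s_2 = InvRound(s_1, k_0) = 0x1B0

0x1B0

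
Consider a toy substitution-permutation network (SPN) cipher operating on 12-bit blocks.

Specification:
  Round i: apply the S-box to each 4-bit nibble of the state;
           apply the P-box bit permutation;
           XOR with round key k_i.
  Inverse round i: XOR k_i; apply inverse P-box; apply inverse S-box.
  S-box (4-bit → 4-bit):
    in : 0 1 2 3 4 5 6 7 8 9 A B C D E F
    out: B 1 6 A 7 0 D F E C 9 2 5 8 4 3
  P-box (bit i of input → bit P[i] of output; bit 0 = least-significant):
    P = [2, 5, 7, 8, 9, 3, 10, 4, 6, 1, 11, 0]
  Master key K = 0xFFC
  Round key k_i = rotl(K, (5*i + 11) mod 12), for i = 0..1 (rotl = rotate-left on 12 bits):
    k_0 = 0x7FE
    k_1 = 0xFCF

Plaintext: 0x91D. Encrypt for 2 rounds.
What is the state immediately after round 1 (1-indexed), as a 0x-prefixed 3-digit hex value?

0xCFF

s_0 = plaintext = 0x91D
s_1 = Round(s_0, k_0) = 0xCFF
s_2 = Round(s_1, k_1) = 0x5A3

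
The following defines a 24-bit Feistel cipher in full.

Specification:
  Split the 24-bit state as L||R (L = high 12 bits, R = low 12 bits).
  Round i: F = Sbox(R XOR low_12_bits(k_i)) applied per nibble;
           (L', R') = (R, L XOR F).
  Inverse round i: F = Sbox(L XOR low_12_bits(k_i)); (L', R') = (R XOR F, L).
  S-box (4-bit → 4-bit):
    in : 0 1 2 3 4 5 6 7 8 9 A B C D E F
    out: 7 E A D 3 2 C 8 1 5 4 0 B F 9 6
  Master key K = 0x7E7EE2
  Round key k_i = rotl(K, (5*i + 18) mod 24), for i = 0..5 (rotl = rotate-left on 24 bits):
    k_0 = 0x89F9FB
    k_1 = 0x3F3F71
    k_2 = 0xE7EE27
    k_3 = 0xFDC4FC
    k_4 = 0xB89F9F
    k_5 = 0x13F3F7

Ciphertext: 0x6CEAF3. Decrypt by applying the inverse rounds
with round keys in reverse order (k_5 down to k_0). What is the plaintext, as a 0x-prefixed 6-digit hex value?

s_0 = ciphertext = 0x6CEAF3
s_1 = InvRound(s_0, k_5) = 0x8266CE
s_2 = InvRound(s_1, k_4) = 0xECB826
s_3 = InvRound(s_2, k_3) = 0xCFEECB
s_4 = InvRound(s_3, k_2) = 0x43ECFE
s_5 = InvRound(s_4, k_1) = 0xCC843E
s_6 = InvRound(s_5, k_0) = 0x6E3CC8

0x6E3CC8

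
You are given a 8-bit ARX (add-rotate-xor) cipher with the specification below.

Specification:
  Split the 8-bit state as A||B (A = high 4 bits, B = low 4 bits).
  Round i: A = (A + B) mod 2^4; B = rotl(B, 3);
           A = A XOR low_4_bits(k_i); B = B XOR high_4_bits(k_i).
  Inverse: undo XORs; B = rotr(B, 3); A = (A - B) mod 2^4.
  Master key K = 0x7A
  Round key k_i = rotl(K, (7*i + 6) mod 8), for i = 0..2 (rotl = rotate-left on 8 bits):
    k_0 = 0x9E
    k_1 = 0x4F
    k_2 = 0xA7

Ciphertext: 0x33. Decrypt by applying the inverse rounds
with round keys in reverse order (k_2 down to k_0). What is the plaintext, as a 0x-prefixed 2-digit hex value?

s_0 = ciphertext = 0x33
s_1 = InvRound(s_0, k_2) = 0x13
s_2 = InvRound(s_1, k_1) = 0x0E
s_3 = InvRound(s_2, k_0) = 0x0E

0x0E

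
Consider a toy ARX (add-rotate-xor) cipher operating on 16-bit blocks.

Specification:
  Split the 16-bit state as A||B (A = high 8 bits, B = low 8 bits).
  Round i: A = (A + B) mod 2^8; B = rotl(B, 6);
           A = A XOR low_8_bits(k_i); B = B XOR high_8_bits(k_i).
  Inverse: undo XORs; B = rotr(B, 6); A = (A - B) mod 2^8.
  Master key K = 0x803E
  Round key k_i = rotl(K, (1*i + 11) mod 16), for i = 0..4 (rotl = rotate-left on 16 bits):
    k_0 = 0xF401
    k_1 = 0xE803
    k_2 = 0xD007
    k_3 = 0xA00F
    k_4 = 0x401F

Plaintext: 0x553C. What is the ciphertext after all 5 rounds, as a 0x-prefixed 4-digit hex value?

s_0 = plaintext = 0x553C
s_1 = Round(s_0, k_0) = 0x90FB
s_2 = Round(s_1, k_1) = 0x8816
s_3 = Round(s_2, k_2) = 0x9955
s_4 = Round(s_3, k_3) = 0xE1F5
s_5 = Round(s_4, k_4) = 0xC93D

0xC93D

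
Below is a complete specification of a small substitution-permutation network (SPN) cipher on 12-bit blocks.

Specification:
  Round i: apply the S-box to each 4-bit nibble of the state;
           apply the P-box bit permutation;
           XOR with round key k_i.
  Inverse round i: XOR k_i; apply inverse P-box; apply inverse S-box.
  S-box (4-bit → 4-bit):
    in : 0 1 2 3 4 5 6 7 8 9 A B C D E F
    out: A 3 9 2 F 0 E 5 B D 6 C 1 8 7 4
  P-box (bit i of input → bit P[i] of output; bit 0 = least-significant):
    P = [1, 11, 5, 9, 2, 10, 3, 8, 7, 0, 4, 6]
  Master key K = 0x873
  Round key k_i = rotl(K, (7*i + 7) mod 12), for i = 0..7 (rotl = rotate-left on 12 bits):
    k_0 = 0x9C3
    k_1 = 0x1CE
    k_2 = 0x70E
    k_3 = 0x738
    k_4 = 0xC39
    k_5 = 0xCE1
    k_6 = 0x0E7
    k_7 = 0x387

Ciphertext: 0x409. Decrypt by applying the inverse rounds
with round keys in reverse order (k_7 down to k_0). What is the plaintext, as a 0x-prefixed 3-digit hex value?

0x0D2

s_0 = ciphertext = 0x409
s_1 = InvRound(s_0, k_7) = 0xC42
s_2 = InvRound(s_1, k_6) = 0x11A
s_3 = InvRound(s_2, k_5) = 0x46E
s_4 = InvRound(s_3, k_4) = 0x6C1
s_5 = InvRound(s_4, k_3) = 0x4BF
s_6 = InvRound(s_5, k_2) = 0xEDB
s_7 = InvRound(s_6, k_1) = 0xA80
s_8 = InvRound(s_7, k_0) = 0x0D2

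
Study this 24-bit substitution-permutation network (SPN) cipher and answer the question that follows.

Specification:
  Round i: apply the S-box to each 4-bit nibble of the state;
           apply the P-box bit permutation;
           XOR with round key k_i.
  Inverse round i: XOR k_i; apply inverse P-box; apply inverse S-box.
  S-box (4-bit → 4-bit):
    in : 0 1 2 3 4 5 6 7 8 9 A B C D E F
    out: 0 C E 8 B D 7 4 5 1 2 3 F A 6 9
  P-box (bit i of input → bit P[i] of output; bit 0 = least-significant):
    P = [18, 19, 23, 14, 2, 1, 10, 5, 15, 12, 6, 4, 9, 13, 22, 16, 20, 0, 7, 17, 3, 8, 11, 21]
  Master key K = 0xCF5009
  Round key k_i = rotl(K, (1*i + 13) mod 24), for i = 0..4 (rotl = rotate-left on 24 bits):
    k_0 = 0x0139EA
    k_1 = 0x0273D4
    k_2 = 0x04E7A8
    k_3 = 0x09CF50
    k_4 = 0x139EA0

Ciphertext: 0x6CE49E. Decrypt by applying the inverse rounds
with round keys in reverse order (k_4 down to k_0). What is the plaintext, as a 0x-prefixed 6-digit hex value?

s_0 = ciphertext = 0x6CE49E
s_1 = InvRound(s_0, k_4) = 0x5FCD44
s_2 = InvRound(s_1, k_3) = 0x0F8399
s_3 = InvRound(s_2, k_2) = 0x0DD31D
s_4 = InvRound(s_3, k_1) = 0x92D80B
s_5 = InvRound(s_4, k_0) = 0xACD831

0xACD831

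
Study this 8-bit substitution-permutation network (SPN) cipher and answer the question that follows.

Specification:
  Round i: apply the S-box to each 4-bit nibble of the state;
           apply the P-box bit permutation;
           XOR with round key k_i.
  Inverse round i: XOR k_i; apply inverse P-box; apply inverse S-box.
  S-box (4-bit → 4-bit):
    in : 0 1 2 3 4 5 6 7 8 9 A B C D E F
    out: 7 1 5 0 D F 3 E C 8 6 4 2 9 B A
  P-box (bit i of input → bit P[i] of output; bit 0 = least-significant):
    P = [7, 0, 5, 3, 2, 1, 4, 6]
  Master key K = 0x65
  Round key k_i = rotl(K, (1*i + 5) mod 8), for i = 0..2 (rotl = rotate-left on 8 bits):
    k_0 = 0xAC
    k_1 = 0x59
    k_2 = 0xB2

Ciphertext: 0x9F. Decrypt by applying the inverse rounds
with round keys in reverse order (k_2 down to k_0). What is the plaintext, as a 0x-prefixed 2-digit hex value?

s_0 = ciphertext = 0x9F
s_1 = InvRound(s_0, k_2) = 0x17
s_2 = InvRound(s_1, k_1) = 0xE9
s_3 = InvRound(s_2, k_0) = 0xDC

0xDC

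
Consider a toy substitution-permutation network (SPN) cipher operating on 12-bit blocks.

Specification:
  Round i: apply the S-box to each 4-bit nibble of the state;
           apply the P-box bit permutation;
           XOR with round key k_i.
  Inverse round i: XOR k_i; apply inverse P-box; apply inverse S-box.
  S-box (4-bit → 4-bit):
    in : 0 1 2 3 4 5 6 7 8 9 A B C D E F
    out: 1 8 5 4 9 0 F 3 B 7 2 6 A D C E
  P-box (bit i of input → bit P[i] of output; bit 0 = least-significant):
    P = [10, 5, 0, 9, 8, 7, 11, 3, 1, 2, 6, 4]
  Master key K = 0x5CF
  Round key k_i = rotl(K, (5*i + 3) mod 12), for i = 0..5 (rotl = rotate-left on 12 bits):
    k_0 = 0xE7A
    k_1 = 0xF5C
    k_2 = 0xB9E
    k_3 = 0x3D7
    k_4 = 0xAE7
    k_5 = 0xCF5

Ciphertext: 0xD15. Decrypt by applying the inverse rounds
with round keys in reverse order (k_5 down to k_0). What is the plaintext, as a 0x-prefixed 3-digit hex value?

0x8C3

s_0 = ciphertext = 0xD15
s_1 = InvRound(s_0, k_5) = 0x37A
s_2 = InvRound(s_1, k_4) = 0xC63
s_3 = InvRound(s_2, k_3) = 0xC98
s_4 = InvRound(s_3, k_2) = 0x704
s_5 = InvRound(s_4, k_1) = 0xEE5
s_6 = InvRound(s_5, k_0) = 0x8C3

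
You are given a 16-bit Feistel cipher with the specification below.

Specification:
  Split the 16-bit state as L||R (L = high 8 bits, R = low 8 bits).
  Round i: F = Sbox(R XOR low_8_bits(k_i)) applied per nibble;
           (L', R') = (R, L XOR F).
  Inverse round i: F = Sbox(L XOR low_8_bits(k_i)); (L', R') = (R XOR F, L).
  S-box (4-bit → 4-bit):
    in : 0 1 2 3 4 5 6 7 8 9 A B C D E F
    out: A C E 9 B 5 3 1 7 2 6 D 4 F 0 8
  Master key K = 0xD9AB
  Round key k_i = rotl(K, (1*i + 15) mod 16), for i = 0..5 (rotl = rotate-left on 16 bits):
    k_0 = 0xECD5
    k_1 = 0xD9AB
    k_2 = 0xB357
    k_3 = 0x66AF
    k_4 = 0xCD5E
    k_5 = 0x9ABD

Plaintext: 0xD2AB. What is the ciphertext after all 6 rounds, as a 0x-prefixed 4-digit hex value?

s_0 = plaintext = 0xD2AB
s_1 = Round(s_0, k_0) = 0xABC2
s_2 = Round(s_1, k_1) = 0xC299
s_3 = Round(s_2, k_2) = 0x9982
s_4 = Round(s_3, k_3) = 0x8276
s_5 = Round(s_4, k_4) = 0x7665
s_6 = Round(s_5, k_5) = 0x6581

0x6581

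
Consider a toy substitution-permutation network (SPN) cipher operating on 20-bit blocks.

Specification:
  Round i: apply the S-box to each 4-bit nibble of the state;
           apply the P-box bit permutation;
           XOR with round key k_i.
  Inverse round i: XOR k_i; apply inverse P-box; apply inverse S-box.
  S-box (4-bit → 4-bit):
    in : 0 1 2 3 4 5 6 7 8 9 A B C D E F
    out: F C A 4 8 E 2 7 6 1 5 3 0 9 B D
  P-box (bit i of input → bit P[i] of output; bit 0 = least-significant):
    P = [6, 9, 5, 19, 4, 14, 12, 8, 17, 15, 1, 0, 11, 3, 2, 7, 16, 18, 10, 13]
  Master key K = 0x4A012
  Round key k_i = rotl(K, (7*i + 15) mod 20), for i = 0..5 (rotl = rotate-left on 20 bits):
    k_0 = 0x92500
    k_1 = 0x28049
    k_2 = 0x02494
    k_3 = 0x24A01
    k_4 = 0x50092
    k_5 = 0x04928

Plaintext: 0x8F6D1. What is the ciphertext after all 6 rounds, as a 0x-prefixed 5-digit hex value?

0x3EE25

s_0 = plaintext = 0x8F6D1
s_1 = Round(s_0, k_0) = 0x5A8B4
s_2 = Round(s_1, k_1) = 0xE6C5F
s_3 = Round(s_2, k_2) = 0xD55FC
s_4 = Round(s_3, k_3) = 0x3FB9E
s_5 = Round(s_4, k_4) = 0xF8E46
s_6 = Round(s_5, k_5) = 0x3EE25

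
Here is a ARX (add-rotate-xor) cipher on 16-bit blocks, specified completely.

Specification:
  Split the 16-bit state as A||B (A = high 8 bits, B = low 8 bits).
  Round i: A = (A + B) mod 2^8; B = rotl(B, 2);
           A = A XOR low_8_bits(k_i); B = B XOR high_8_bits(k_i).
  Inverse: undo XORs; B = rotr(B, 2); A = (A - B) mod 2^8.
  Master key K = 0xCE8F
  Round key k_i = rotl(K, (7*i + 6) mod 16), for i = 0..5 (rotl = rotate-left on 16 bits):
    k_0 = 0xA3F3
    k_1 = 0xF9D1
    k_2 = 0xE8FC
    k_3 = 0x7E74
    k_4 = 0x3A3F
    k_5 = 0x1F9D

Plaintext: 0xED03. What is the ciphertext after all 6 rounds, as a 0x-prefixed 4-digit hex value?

s_0 = plaintext = 0xED03
s_1 = Round(s_0, k_0) = 0x03AF
s_2 = Round(s_1, k_1) = 0x6347
s_3 = Round(s_2, k_2) = 0x56F5
s_4 = Round(s_3, k_3) = 0x3FA9
s_5 = Round(s_4, k_4) = 0xD79C
s_6 = Round(s_5, k_5) = 0xEE6D

0xEE6D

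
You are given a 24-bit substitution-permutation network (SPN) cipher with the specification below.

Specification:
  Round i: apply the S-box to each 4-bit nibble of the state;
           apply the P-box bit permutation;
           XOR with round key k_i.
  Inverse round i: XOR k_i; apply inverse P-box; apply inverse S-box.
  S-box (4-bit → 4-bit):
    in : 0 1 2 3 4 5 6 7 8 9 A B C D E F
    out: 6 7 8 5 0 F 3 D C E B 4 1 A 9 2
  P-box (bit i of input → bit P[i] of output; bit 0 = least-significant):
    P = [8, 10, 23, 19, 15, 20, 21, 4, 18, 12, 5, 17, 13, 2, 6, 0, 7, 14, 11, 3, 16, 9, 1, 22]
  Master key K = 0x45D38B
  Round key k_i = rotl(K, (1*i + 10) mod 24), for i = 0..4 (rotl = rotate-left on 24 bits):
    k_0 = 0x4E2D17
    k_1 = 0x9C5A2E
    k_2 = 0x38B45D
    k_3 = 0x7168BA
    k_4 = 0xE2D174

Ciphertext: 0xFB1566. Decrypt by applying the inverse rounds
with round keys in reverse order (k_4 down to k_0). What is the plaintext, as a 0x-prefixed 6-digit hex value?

0xDB0438

s_0 = ciphertext = 0xFB1566
s_1 = InvRound(s_0, k_4) = 0x3F44AD
s_2 = InvRound(s_1, k_3) = 0x8BAE2D
s_3 = InvRound(s_2, k_2) = 0x6BB99B
s_4 = InvRound(s_3, k_1) = 0xA6A753
s_5 = InvRound(s_4, k_0) = 0xDB0438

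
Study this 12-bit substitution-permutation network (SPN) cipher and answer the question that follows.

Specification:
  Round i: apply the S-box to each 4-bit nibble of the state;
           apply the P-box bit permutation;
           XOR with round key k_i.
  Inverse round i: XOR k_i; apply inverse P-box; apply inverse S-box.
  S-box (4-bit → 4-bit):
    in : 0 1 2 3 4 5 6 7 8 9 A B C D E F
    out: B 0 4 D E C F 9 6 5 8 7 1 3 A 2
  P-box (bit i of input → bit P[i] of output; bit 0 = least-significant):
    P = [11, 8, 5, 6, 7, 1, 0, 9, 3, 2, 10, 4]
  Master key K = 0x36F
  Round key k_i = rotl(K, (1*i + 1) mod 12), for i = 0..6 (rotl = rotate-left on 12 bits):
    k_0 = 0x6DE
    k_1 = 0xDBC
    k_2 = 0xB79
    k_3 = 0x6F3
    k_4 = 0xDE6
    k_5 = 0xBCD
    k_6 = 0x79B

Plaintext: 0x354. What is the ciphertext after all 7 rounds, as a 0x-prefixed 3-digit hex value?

0x646

s_0 = plaintext = 0x354
s_1 = Round(s_0, k_0) = 0x1A7
s_2 = Round(s_1, k_1) = 0x7FC
s_3 = Round(s_2, k_2) = 0x363
s_4 = Round(s_3, k_3) = 0x808
s_5 = Round(s_4, k_4) = 0xA40
s_6 = Round(s_5, k_5) = 0x09E
s_7 = Round(s_6, k_6) = 0x646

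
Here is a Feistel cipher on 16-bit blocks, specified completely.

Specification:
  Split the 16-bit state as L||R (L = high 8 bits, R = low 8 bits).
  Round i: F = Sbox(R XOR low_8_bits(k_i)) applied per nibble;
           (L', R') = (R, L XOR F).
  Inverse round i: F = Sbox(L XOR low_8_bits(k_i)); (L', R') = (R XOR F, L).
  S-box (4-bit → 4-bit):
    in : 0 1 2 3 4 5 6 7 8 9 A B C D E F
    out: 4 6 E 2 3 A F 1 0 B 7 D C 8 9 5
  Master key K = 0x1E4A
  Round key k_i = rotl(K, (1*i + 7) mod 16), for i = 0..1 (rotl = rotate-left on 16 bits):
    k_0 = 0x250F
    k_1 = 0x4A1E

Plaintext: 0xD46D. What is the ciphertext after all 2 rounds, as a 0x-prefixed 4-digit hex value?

0x2A4E

s_0 = plaintext = 0xD46D
s_1 = Round(s_0, k_0) = 0x6D2A
s_2 = Round(s_1, k_1) = 0x2A4E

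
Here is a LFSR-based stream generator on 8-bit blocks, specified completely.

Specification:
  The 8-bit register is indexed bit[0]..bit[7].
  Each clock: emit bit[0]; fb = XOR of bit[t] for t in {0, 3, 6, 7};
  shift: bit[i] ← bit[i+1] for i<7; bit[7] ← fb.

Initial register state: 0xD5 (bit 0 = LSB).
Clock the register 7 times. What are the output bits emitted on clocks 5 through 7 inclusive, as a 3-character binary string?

reg_0 = 0xD5
clock 1: out=1, reg = 0xEA
clock 2: out=0, reg = 0xF5
clock 3: out=1, reg = 0xFA
clock 4: out=0, reg = 0xFD
clock 5: out=1, reg = 0x7E
clock 6: out=0, reg = 0x3F
clock 7: out=1, reg = 0x1F

101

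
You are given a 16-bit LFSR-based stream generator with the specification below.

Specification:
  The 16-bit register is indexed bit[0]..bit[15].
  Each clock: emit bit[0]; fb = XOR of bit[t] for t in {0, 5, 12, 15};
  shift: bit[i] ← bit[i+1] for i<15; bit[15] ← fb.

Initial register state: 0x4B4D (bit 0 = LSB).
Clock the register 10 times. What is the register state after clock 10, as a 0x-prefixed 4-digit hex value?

reg_0 = 0x4B4D
clock 1: out=1, reg = 0xA5A6
clock 2: out=0, reg = 0x52D3
clock 3: out=1, reg = 0x2969
clock 4: out=1, reg = 0x14B4
clock 5: out=0, reg = 0x0A5A
clock 6: out=0, reg = 0x052D
clock 7: out=1, reg = 0x0296
clock 8: out=0, reg = 0x014B
clock 9: out=1, reg = 0x80A5
clock 10: out=1, reg = 0xC052

0xC052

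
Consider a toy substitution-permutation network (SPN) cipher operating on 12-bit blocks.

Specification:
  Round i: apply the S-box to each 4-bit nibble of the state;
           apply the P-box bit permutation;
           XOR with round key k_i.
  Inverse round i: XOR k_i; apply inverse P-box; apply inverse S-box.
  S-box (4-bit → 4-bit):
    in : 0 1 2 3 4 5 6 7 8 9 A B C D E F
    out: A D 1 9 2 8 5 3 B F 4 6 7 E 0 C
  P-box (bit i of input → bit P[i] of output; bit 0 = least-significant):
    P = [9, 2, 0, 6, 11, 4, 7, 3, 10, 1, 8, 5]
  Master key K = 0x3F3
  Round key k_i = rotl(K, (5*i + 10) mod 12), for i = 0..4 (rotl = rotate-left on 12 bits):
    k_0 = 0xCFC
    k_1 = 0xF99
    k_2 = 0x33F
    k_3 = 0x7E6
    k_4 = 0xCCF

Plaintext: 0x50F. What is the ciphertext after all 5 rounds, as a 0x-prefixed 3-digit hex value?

0x197

s_0 = plaintext = 0x50F
s_1 = Round(s_0, k_0) = 0xC85
s_2 = Round(s_1, k_1) = 0x2C3
s_3 = Round(s_2, k_2) = 0xDEF
s_4 = Round(s_3, k_3) = 0x685
s_5 = Round(s_4, k_4) = 0x197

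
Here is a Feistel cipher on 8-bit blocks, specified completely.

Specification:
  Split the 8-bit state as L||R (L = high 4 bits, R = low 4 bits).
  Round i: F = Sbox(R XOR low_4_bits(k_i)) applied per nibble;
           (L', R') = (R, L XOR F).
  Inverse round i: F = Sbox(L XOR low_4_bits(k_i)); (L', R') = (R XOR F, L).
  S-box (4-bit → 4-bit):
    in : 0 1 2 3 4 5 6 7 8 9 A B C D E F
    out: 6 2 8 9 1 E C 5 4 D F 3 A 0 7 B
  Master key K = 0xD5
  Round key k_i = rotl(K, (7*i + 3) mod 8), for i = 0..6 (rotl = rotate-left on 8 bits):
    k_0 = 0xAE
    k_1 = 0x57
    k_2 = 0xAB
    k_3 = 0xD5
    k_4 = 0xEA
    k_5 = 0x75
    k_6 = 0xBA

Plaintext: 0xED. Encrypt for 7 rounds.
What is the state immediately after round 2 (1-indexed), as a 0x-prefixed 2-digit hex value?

s_0 = plaintext = 0xED
s_1 = Round(s_0, k_0) = 0xD7
s_2 = Round(s_1, k_1) = 0x7B
s_3 = Round(s_2, k_2) = 0xB1
s_4 = Round(s_3, k_3) = 0x1A
s_5 = Round(s_4, k_4) = 0xA7
s_6 = Round(s_5, k_5) = 0x72
s_7 = Round(s_6, k_6) = 0x23

0x7B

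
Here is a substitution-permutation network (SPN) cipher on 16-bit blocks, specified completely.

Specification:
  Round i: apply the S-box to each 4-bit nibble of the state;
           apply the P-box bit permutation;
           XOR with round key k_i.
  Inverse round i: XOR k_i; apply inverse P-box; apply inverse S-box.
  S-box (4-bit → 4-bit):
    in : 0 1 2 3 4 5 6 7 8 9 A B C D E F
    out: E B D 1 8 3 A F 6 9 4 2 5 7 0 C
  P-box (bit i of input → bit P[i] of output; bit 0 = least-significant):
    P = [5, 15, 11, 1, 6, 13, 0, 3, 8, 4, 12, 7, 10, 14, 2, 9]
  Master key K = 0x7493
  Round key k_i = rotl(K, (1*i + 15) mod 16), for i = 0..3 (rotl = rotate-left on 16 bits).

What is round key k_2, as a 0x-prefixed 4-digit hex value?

0xE926

K = 0x7493
k_0 = rotl(K, (1*0+15) mod 16) = rotl(K, 15) = 0xBA49
k_1 = rotl(K, (1*1+15) mod 16) = rotl(K, 0) = 0x7493
k_2 = rotl(K, (1*2+15) mod 16) = rotl(K, 1) = 0xE926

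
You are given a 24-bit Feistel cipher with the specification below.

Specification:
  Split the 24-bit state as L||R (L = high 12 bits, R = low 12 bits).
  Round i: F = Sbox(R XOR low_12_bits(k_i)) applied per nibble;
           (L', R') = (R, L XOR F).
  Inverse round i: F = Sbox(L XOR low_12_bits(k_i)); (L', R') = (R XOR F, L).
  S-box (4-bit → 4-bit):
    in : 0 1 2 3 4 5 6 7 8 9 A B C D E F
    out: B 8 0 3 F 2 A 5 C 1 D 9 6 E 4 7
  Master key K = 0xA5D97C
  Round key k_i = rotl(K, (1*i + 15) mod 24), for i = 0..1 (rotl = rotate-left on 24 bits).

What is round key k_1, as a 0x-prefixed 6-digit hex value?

K = 0xA5D97C
k_0 = rotl(K, (1*0+15) mod 24) = rotl(K, 15) = 0xBE52EC
k_1 = rotl(K, (1*1+15) mod 24) = rotl(K, 16) = 0x7CA5D9

0x7CA5D9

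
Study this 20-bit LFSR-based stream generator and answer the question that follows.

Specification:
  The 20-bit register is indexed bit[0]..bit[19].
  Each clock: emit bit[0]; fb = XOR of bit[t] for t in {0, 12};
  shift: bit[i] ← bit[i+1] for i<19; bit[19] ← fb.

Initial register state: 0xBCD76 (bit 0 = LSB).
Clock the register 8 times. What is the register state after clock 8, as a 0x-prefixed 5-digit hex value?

reg_0 = 0xBCD76
clock 1: out=0, reg = 0x5E6BB
clock 2: out=1, reg = 0xAF35D
clock 3: out=1, reg = 0x579AE
clock 4: out=0, reg = 0xABCD7
clock 5: out=1, reg = 0x55E6B
clock 6: out=1, reg = 0x2AF35
clock 7: out=1, reg = 0x9579A
clock 8: out=0, reg = 0xCABCD

0xCABCD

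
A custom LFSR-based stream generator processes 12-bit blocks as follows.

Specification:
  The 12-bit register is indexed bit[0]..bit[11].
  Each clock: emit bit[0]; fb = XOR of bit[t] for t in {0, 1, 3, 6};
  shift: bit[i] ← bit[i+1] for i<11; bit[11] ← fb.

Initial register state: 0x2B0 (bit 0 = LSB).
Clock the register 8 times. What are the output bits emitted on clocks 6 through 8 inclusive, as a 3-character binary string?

101

reg_0 = 0x2B0
clock 1: out=0, reg = 0x158
clock 2: out=0, reg = 0x0AC
clock 3: out=0, reg = 0x856
clock 4: out=0, reg = 0x42B
clock 5: out=1, reg = 0xA15
clock 6: out=1, reg = 0xD0A
clock 7: out=0, reg = 0x685
clock 8: out=1, reg = 0xB42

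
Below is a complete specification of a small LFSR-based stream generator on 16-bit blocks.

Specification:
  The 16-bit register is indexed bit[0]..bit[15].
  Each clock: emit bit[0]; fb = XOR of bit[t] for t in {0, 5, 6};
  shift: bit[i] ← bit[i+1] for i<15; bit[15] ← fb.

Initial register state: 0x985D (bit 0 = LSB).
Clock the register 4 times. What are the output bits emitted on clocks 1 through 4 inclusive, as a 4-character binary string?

reg_0 = 0x985D
clock 1: out=1, reg = 0x4C2E
clock 2: out=0, reg = 0xA617
clock 3: out=1, reg = 0xD30B
clock 4: out=1, reg = 0xE985

1011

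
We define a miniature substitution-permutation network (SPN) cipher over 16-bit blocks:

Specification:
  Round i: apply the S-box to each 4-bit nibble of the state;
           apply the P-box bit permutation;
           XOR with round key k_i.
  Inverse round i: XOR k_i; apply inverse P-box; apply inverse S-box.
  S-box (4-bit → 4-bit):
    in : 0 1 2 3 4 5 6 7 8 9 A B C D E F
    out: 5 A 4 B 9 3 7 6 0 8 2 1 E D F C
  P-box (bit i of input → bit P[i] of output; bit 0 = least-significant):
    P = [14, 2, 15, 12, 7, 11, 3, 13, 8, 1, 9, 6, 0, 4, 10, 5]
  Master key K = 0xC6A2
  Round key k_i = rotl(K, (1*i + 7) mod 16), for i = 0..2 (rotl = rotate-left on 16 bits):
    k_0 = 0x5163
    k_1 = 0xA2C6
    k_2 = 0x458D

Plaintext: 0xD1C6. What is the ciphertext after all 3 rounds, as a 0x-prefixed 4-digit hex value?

0x0576

s_0 = plaintext = 0xD1C6
s_1 = Round(s_0, k_0) = 0xBD0C
s_2 = Round(s_1, k_1) = 0x310B
s_3 = Round(s_2, k_2) = 0x0576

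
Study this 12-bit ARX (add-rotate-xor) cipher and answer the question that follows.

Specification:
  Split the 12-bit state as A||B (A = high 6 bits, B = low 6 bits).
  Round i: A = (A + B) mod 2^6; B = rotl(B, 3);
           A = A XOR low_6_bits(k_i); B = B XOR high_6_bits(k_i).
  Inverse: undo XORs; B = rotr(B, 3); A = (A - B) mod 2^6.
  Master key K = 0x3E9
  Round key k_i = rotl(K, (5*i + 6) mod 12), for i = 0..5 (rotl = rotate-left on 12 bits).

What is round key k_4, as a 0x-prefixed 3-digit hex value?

0xFA4

K = 0x3E9
k_0 = rotl(K, (5*0+6) mod 12) = rotl(K, 6) = 0xA4F
k_1 = rotl(K, (5*1+6) mod 12) = rotl(K, 11) = 0x9F4
k_2 = rotl(K, (5*2+6) mod 12) = rotl(K, 4) = 0xE93
k_3 = rotl(K, (5*3+6) mod 12) = rotl(K, 9) = 0x27D
k_4 = rotl(K, (5*4+6) mod 12) = rotl(K, 2) = 0xFA4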